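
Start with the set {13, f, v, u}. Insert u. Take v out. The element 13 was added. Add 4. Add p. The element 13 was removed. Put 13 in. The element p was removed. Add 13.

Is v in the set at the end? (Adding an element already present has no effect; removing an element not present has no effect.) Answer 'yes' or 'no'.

Tracking the set through each operation:
Start: {13, f, u, v}
Event 1 (add u): already present, no change. Set: {13, f, u, v}
Event 2 (remove v): removed. Set: {13, f, u}
Event 3 (add 13): already present, no change. Set: {13, f, u}
Event 4 (add 4): added. Set: {13, 4, f, u}
Event 5 (add p): added. Set: {13, 4, f, p, u}
Event 6 (remove 13): removed. Set: {4, f, p, u}
Event 7 (add 13): added. Set: {13, 4, f, p, u}
Event 8 (remove p): removed. Set: {13, 4, f, u}
Event 9 (add 13): already present, no change. Set: {13, 4, f, u}

Final set: {13, 4, f, u} (size 4)
v is NOT in the final set.

Answer: no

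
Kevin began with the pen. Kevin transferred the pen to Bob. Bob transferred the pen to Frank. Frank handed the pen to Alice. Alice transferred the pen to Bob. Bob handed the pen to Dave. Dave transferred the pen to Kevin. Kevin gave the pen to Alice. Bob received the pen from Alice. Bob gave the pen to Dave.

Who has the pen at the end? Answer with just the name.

Answer: Dave

Derivation:
Tracking the pen through each event:
Start: Kevin has the pen.
After event 1: Bob has the pen.
After event 2: Frank has the pen.
After event 3: Alice has the pen.
After event 4: Bob has the pen.
After event 5: Dave has the pen.
After event 6: Kevin has the pen.
After event 7: Alice has the pen.
After event 8: Bob has the pen.
After event 9: Dave has the pen.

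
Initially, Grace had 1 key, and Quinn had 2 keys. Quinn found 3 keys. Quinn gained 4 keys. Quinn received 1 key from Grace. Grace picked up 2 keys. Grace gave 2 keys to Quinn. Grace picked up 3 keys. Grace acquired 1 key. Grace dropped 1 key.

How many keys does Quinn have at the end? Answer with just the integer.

Tracking counts step by step:
Start: Grace=1, Quinn=2
Event 1 (Quinn +3): Quinn: 2 -> 5. State: Grace=1, Quinn=5
Event 2 (Quinn +4): Quinn: 5 -> 9. State: Grace=1, Quinn=9
Event 3 (Grace -> Quinn, 1): Grace: 1 -> 0, Quinn: 9 -> 10. State: Grace=0, Quinn=10
Event 4 (Grace +2): Grace: 0 -> 2. State: Grace=2, Quinn=10
Event 5 (Grace -> Quinn, 2): Grace: 2 -> 0, Quinn: 10 -> 12. State: Grace=0, Quinn=12
Event 6 (Grace +3): Grace: 0 -> 3. State: Grace=3, Quinn=12
Event 7 (Grace +1): Grace: 3 -> 4. State: Grace=4, Quinn=12
Event 8 (Grace -1): Grace: 4 -> 3. State: Grace=3, Quinn=12

Quinn's final count: 12

Answer: 12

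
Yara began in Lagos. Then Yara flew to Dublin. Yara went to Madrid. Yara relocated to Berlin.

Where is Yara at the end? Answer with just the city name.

Answer: Berlin

Derivation:
Tracking Yara's location:
Start: Yara is in Lagos.
After move 1: Lagos -> Dublin. Yara is in Dublin.
After move 2: Dublin -> Madrid. Yara is in Madrid.
After move 3: Madrid -> Berlin. Yara is in Berlin.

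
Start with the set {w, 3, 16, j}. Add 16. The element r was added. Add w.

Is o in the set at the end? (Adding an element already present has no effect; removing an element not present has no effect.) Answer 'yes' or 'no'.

Tracking the set through each operation:
Start: {16, 3, j, w}
Event 1 (add 16): already present, no change. Set: {16, 3, j, w}
Event 2 (add r): added. Set: {16, 3, j, r, w}
Event 3 (add w): already present, no change. Set: {16, 3, j, r, w}

Final set: {16, 3, j, r, w} (size 5)
o is NOT in the final set.

Answer: no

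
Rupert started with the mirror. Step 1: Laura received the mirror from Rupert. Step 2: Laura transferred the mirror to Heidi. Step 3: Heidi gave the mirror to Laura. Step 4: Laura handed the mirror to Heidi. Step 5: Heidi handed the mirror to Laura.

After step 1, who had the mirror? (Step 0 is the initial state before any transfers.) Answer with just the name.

Tracking the mirror holder through step 1:
After step 0 (start): Rupert
After step 1: Laura

At step 1, the holder is Laura.

Answer: Laura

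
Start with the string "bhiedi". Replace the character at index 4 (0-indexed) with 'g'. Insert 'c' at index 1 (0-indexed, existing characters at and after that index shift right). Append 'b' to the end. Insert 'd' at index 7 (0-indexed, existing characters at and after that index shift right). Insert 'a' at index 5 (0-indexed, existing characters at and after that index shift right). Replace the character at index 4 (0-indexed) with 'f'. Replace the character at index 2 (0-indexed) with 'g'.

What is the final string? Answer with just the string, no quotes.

Applying each edit step by step:
Start: "bhiedi"
Op 1 (replace idx 4: 'd' -> 'g'): "bhiedi" -> "bhiegi"
Op 2 (insert 'c' at idx 1): "bhiegi" -> "bchiegi"
Op 3 (append 'b'): "bchiegi" -> "bchiegib"
Op 4 (insert 'd' at idx 7): "bchiegib" -> "bchiegidb"
Op 5 (insert 'a' at idx 5): "bchiegidb" -> "bchieagidb"
Op 6 (replace idx 4: 'e' -> 'f'): "bchieagidb" -> "bchifagidb"
Op 7 (replace idx 2: 'h' -> 'g'): "bchifagidb" -> "bcgifagidb"

Answer: bcgifagidb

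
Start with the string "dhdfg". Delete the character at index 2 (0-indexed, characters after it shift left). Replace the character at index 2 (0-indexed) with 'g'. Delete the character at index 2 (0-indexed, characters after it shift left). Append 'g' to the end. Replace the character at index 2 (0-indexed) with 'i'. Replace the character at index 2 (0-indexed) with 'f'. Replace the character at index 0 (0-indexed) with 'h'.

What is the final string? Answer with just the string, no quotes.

Applying each edit step by step:
Start: "dhdfg"
Op 1 (delete idx 2 = 'd'): "dhdfg" -> "dhfg"
Op 2 (replace idx 2: 'f' -> 'g'): "dhfg" -> "dhgg"
Op 3 (delete idx 2 = 'g'): "dhgg" -> "dhg"
Op 4 (append 'g'): "dhg" -> "dhgg"
Op 5 (replace idx 2: 'g' -> 'i'): "dhgg" -> "dhig"
Op 6 (replace idx 2: 'i' -> 'f'): "dhig" -> "dhfg"
Op 7 (replace idx 0: 'd' -> 'h'): "dhfg" -> "hhfg"

Answer: hhfg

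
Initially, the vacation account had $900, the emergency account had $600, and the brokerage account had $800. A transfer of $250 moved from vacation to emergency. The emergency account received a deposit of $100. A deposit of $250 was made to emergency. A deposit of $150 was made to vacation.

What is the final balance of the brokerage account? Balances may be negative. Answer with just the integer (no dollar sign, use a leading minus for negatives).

Tracking account balances step by step:
Start: vacation=900, emergency=600, brokerage=800
Event 1 (transfer 250 vacation -> emergency): vacation: 900 - 250 = 650, emergency: 600 + 250 = 850. Balances: vacation=650, emergency=850, brokerage=800
Event 2 (deposit 100 to emergency): emergency: 850 + 100 = 950. Balances: vacation=650, emergency=950, brokerage=800
Event 3 (deposit 250 to emergency): emergency: 950 + 250 = 1200. Balances: vacation=650, emergency=1200, brokerage=800
Event 4 (deposit 150 to vacation): vacation: 650 + 150 = 800. Balances: vacation=800, emergency=1200, brokerage=800

Final balance of brokerage: 800

Answer: 800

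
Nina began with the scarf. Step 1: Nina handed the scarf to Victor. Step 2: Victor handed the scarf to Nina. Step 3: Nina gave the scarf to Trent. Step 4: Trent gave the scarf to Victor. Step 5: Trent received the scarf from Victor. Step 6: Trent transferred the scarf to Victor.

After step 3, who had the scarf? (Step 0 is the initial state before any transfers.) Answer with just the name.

Tracking the scarf holder through step 3:
After step 0 (start): Nina
After step 1: Victor
After step 2: Nina
After step 3: Trent

At step 3, the holder is Trent.

Answer: Trent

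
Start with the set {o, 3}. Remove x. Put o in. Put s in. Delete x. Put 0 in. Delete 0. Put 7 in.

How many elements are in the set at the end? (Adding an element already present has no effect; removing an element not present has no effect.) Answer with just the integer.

Tracking the set through each operation:
Start: {3, o}
Event 1 (remove x): not present, no change. Set: {3, o}
Event 2 (add o): already present, no change. Set: {3, o}
Event 3 (add s): added. Set: {3, o, s}
Event 4 (remove x): not present, no change. Set: {3, o, s}
Event 5 (add 0): added. Set: {0, 3, o, s}
Event 6 (remove 0): removed. Set: {3, o, s}
Event 7 (add 7): added. Set: {3, 7, o, s}

Final set: {3, 7, o, s} (size 4)

Answer: 4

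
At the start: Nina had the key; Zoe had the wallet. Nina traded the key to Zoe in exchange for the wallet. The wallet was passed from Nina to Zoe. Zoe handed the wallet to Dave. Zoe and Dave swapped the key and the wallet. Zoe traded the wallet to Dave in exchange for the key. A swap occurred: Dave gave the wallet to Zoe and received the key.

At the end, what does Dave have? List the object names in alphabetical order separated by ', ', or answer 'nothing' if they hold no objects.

Answer: key

Derivation:
Tracking all object holders:
Start: key:Nina, wallet:Zoe
Event 1 (swap key<->wallet: now key:Zoe, wallet:Nina). State: key:Zoe, wallet:Nina
Event 2 (give wallet: Nina -> Zoe). State: key:Zoe, wallet:Zoe
Event 3 (give wallet: Zoe -> Dave). State: key:Zoe, wallet:Dave
Event 4 (swap key<->wallet: now key:Dave, wallet:Zoe). State: key:Dave, wallet:Zoe
Event 5 (swap wallet<->key: now wallet:Dave, key:Zoe). State: key:Zoe, wallet:Dave
Event 6 (swap wallet<->key: now wallet:Zoe, key:Dave). State: key:Dave, wallet:Zoe

Final state: key:Dave, wallet:Zoe
Dave holds: key.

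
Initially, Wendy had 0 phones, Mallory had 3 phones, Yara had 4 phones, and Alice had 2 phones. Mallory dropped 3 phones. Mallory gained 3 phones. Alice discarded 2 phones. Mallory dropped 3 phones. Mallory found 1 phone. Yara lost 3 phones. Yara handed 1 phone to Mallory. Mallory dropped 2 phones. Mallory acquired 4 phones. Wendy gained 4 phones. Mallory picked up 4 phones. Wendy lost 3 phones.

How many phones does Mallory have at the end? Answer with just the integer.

Tracking counts step by step:
Start: Wendy=0, Mallory=3, Yara=4, Alice=2
Event 1 (Mallory -3): Mallory: 3 -> 0. State: Wendy=0, Mallory=0, Yara=4, Alice=2
Event 2 (Mallory +3): Mallory: 0 -> 3. State: Wendy=0, Mallory=3, Yara=4, Alice=2
Event 3 (Alice -2): Alice: 2 -> 0. State: Wendy=0, Mallory=3, Yara=4, Alice=0
Event 4 (Mallory -3): Mallory: 3 -> 0. State: Wendy=0, Mallory=0, Yara=4, Alice=0
Event 5 (Mallory +1): Mallory: 0 -> 1. State: Wendy=0, Mallory=1, Yara=4, Alice=0
Event 6 (Yara -3): Yara: 4 -> 1. State: Wendy=0, Mallory=1, Yara=1, Alice=0
Event 7 (Yara -> Mallory, 1): Yara: 1 -> 0, Mallory: 1 -> 2. State: Wendy=0, Mallory=2, Yara=0, Alice=0
Event 8 (Mallory -2): Mallory: 2 -> 0. State: Wendy=0, Mallory=0, Yara=0, Alice=0
Event 9 (Mallory +4): Mallory: 0 -> 4. State: Wendy=0, Mallory=4, Yara=0, Alice=0
Event 10 (Wendy +4): Wendy: 0 -> 4. State: Wendy=4, Mallory=4, Yara=0, Alice=0
Event 11 (Mallory +4): Mallory: 4 -> 8. State: Wendy=4, Mallory=8, Yara=0, Alice=0
Event 12 (Wendy -3): Wendy: 4 -> 1. State: Wendy=1, Mallory=8, Yara=0, Alice=0

Mallory's final count: 8

Answer: 8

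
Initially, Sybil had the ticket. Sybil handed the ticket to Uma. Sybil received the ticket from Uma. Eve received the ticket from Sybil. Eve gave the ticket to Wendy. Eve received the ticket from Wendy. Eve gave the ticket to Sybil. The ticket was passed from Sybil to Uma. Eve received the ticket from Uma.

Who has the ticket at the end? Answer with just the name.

Answer: Eve

Derivation:
Tracking the ticket through each event:
Start: Sybil has the ticket.
After event 1: Uma has the ticket.
After event 2: Sybil has the ticket.
After event 3: Eve has the ticket.
After event 4: Wendy has the ticket.
After event 5: Eve has the ticket.
After event 6: Sybil has the ticket.
After event 7: Uma has the ticket.
After event 8: Eve has the ticket.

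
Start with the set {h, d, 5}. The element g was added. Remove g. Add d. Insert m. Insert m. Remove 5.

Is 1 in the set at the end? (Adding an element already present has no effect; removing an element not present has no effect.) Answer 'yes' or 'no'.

Answer: no

Derivation:
Tracking the set through each operation:
Start: {5, d, h}
Event 1 (add g): added. Set: {5, d, g, h}
Event 2 (remove g): removed. Set: {5, d, h}
Event 3 (add d): already present, no change. Set: {5, d, h}
Event 4 (add m): added. Set: {5, d, h, m}
Event 5 (add m): already present, no change. Set: {5, d, h, m}
Event 6 (remove 5): removed. Set: {d, h, m}

Final set: {d, h, m} (size 3)
1 is NOT in the final set.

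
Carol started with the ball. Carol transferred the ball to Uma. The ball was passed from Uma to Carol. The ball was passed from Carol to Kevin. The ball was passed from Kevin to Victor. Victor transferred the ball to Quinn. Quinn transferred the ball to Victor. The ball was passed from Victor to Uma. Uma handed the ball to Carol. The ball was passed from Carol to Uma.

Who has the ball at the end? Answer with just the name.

Tracking the ball through each event:
Start: Carol has the ball.
After event 1: Uma has the ball.
After event 2: Carol has the ball.
After event 3: Kevin has the ball.
After event 4: Victor has the ball.
After event 5: Quinn has the ball.
After event 6: Victor has the ball.
After event 7: Uma has the ball.
After event 8: Carol has the ball.
After event 9: Uma has the ball.

Answer: Uma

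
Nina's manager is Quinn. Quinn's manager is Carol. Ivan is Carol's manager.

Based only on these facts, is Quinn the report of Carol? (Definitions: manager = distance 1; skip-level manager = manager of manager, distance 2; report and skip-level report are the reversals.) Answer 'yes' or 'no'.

Answer: yes

Derivation:
Reconstructing the manager chain from the given facts:
  Ivan -> Carol -> Quinn -> Nina
(each arrow means 'manager of the next')
Positions in the chain (0 = top):
  position of Ivan: 0
  position of Carol: 1
  position of Quinn: 2
  position of Nina: 3

Quinn is at position 2, Carol is at position 1; signed distance (j - i) = -1.
'report' requires j - i = -1. Actual distance is -1, so the relation HOLDS.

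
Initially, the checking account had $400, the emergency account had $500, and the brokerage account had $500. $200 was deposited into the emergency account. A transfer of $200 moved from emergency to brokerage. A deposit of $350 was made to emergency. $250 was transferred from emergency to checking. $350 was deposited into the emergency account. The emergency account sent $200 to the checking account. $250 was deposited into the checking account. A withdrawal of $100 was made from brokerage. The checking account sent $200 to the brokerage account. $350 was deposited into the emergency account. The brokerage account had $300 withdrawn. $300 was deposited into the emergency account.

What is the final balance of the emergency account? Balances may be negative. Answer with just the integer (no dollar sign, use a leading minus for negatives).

Answer: 1400

Derivation:
Tracking account balances step by step:
Start: checking=400, emergency=500, brokerage=500
Event 1 (deposit 200 to emergency): emergency: 500 + 200 = 700. Balances: checking=400, emergency=700, brokerage=500
Event 2 (transfer 200 emergency -> brokerage): emergency: 700 - 200 = 500, brokerage: 500 + 200 = 700. Balances: checking=400, emergency=500, brokerage=700
Event 3 (deposit 350 to emergency): emergency: 500 + 350 = 850. Balances: checking=400, emergency=850, brokerage=700
Event 4 (transfer 250 emergency -> checking): emergency: 850 - 250 = 600, checking: 400 + 250 = 650. Balances: checking=650, emergency=600, brokerage=700
Event 5 (deposit 350 to emergency): emergency: 600 + 350 = 950. Balances: checking=650, emergency=950, brokerage=700
Event 6 (transfer 200 emergency -> checking): emergency: 950 - 200 = 750, checking: 650 + 200 = 850. Balances: checking=850, emergency=750, brokerage=700
Event 7 (deposit 250 to checking): checking: 850 + 250 = 1100. Balances: checking=1100, emergency=750, brokerage=700
Event 8 (withdraw 100 from brokerage): brokerage: 700 - 100 = 600. Balances: checking=1100, emergency=750, brokerage=600
Event 9 (transfer 200 checking -> brokerage): checking: 1100 - 200 = 900, brokerage: 600 + 200 = 800. Balances: checking=900, emergency=750, brokerage=800
Event 10 (deposit 350 to emergency): emergency: 750 + 350 = 1100. Balances: checking=900, emergency=1100, brokerage=800
Event 11 (withdraw 300 from brokerage): brokerage: 800 - 300 = 500. Balances: checking=900, emergency=1100, brokerage=500
Event 12 (deposit 300 to emergency): emergency: 1100 + 300 = 1400. Balances: checking=900, emergency=1400, brokerage=500

Final balance of emergency: 1400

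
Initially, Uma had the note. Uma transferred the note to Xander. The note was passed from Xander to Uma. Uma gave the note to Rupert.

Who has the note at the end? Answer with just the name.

Answer: Rupert

Derivation:
Tracking the note through each event:
Start: Uma has the note.
After event 1: Xander has the note.
After event 2: Uma has the note.
After event 3: Rupert has the note.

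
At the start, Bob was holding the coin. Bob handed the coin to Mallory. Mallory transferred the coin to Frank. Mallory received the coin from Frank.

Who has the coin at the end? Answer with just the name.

Answer: Mallory

Derivation:
Tracking the coin through each event:
Start: Bob has the coin.
After event 1: Mallory has the coin.
After event 2: Frank has the coin.
After event 3: Mallory has the coin.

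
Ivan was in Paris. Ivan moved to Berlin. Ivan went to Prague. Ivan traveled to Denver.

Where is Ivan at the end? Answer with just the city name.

Tracking Ivan's location:
Start: Ivan is in Paris.
After move 1: Paris -> Berlin. Ivan is in Berlin.
After move 2: Berlin -> Prague. Ivan is in Prague.
After move 3: Prague -> Denver. Ivan is in Denver.

Answer: Denver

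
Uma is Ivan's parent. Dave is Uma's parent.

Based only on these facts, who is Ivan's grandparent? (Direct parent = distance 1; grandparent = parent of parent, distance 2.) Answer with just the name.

Answer: Dave

Derivation:
Reconstructing the parent chain from the given facts:
  Dave -> Uma -> Ivan
(each arrow means 'parent of the next')
Positions in the chain (0 = top):
  position of Dave: 0
  position of Uma: 1
  position of Ivan: 2

Ivan is at position 2; the grandparent is 2 steps up the chain, i.e. position 0: Dave.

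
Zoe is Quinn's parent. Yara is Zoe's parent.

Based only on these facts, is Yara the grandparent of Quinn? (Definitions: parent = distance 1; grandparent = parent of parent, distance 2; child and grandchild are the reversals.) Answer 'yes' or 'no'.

Reconstructing the parent chain from the given facts:
  Yara -> Zoe -> Quinn
(each arrow means 'parent of the next')
Positions in the chain (0 = top):
  position of Yara: 0
  position of Zoe: 1
  position of Quinn: 2

Yara is at position 0, Quinn is at position 2; signed distance (j - i) = 2.
'grandparent' requires j - i = 2. Actual distance is 2, so the relation HOLDS.

Answer: yes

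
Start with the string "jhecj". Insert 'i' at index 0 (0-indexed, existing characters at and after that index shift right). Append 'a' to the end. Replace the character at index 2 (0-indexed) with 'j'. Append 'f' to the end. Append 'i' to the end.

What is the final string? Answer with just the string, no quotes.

Answer: ijjecjafi

Derivation:
Applying each edit step by step:
Start: "jhecj"
Op 1 (insert 'i' at idx 0): "jhecj" -> "ijhecj"
Op 2 (append 'a'): "ijhecj" -> "ijhecja"
Op 3 (replace idx 2: 'h' -> 'j'): "ijhecja" -> "ijjecja"
Op 4 (append 'f'): "ijjecja" -> "ijjecjaf"
Op 5 (append 'i'): "ijjecjaf" -> "ijjecjafi"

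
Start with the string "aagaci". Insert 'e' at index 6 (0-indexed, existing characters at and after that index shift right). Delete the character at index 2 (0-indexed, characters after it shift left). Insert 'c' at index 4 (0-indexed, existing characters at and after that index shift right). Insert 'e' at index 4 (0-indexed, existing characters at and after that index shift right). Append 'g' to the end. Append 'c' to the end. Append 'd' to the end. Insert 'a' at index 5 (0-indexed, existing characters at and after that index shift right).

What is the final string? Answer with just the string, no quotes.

Applying each edit step by step:
Start: "aagaci"
Op 1 (insert 'e' at idx 6): "aagaci" -> "aagacie"
Op 2 (delete idx 2 = 'g'): "aagacie" -> "aaacie"
Op 3 (insert 'c' at idx 4): "aaacie" -> "aaaccie"
Op 4 (insert 'e' at idx 4): "aaaccie" -> "aaacecie"
Op 5 (append 'g'): "aaacecie" -> "aaacecieg"
Op 6 (append 'c'): "aaacecieg" -> "aaaceciegc"
Op 7 (append 'd'): "aaaceciegc" -> "aaaceciegcd"
Op 8 (insert 'a' at idx 5): "aaaceciegcd" -> "aaaceaciegcd"

Answer: aaaceaciegcd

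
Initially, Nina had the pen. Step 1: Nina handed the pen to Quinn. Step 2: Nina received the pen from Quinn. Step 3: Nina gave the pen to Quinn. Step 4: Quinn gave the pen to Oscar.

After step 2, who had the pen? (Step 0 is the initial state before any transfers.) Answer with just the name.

Tracking the pen holder through step 2:
After step 0 (start): Nina
After step 1: Quinn
After step 2: Nina

At step 2, the holder is Nina.

Answer: Nina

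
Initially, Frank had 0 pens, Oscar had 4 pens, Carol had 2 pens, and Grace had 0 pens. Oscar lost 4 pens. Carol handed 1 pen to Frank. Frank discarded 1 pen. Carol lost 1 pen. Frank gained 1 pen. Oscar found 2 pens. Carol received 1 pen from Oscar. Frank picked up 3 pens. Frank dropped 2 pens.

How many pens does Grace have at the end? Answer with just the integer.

Tracking counts step by step:
Start: Frank=0, Oscar=4, Carol=2, Grace=0
Event 1 (Oscar -4): Oscar: 4 -> 0. State: Frank=0, Oscar=0, Carol=2, Grace=0
Event 2 (Carol -> Frank, 1): Carol: 2 -> 1, Frank: 0 -> 1. State: Frank=1, Oscar=0, Carol=1, Grace=0
Event 3 (Frank -1): Frank: 1 -> 0. State: Frank=0, Oscar=0, Carol=1, Grace=0
Event 4 (Carol -1): Carol: 1 -> 0. State: Frank=0, Oscar=0, Carol=0, Grace=0
Event 5 (Frank +1): Frank: 0 -> 1. State: Frank=1, Oscar=0, Carol=0, Grace=0
Event 6 (Oscar +2): Oscar: 0 -> 2. State: Frank=1, Oscar=2, Carol=0, Grace=0
Event 7 (Oscar -> Carol, 1): Oscar: 2 -> 1, Carol: 0 -> 1. State: Frank=1, Oscar=1, Carol=1, Grace=0
Event 8 (Frank +3): Frank: 1 -> 4. State: Frank=4, Oscar=1, Carol=1, Grace=0
Event 9 (Frank -2): Frank: 4 -> 2. State: Frank=2, Oscar=1, Carol=1, Grace=0

Grace's final count: 0

Answer: 0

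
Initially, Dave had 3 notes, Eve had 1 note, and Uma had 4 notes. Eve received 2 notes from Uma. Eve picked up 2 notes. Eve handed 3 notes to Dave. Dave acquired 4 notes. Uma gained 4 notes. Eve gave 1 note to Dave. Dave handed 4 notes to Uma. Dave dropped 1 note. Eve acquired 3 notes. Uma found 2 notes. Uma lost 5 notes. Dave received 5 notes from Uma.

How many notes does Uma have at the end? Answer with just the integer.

Answer: 2

Derivation:
Tracking counts step by step:
Start: Dave=3, Eve=1, Uma=4
Event 1 (Uma -> Eve, 2): Uma: 4 -> 2, Eve: 1 -> 3. State: Dave=3, Eve=3, Uma=2
Event 2 (Eve +2): Eve: 3 -> 5. State: Dave=3, Eve=5, Uma=2
Event 3 (Eve -> Dave, 3): Eve: 5 -> 2, Dave: 3 -> 6. State: Dave=6, Eve=2, Uma=2
Event 4 (Dave +4): Dave: 6 -> 10. State: Dave=10, Eve=2, Uma=2
Event 5 (Uma +4): Uma: 2 -> 6. State: Dave=10, Eve=2, Uma=6
Event 6 (Eve -> Dave, 1): Eve: 2 -> 1, Dave: 10 -> 11. State: Dave=11, Eve=1, Uma=6
Event 7 (Dave -> Uma, 4): Dave: 11 -> 7, Uma: 6 -> 10. State: Dave=7, Eve=1, Uma=10
Event 8 (Dave -1): Dave: 7 -> 6. State: Dave=6, Eve=1, Uma=10
Event 9 (Eve +3): Eve: 1 -> 4. State: Dave=6, Eve=4, Uma=10
Event 10 (Uma +2): Uma: 10 -> 12. State: Dave=6, Eve=4, Uma=12
Event 11 (Uma -5): Uma: 12 -> 7. State: Dave=6, Eve=4, Uma=7
Event 12 (Uma -> Dave, 5): Uma: 7 -> 2, Dave: 6 -> 11. State: Dave=11, Eve=4, Uma=2

Uma's final count: 2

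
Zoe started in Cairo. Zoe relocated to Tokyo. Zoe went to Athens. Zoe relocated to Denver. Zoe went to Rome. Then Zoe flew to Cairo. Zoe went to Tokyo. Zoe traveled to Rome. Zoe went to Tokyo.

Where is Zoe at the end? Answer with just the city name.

Answer: Tokyo

Derivation:
Tracking Zoe's location:
Start: Zoe is in Cairo.
After move 1: Cairo -> Tokyo. Zoe is in Tokyo.
After move 2: Tokyo -> Athens. Zoe is in Athens.
After move 3: Athens -> Denver. Zoe is in Denver.
After move 4: Denver -> Rome. Zoe is in Rome.
After move 5: Rome -> Cairo. Zoe is in Cairo.
After move 6: Cairo -> Tokyo. Zoe is in Tokyo.
After move 7: Tokyo -> Rome. Zoe is in Rome.
After move 8: Rome -> Tokyo. Zoe is in Tokyo.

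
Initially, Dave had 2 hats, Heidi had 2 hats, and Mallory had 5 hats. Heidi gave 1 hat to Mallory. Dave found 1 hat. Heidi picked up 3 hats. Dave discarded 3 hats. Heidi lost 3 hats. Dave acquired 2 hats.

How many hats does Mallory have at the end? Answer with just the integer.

Answer: 6

Derivation:
Tracking counts step by step:
Start: Dave=2, Heidi=2, Mallory=5
Event 1 (Heidi -> Mallory, 1): Heidi: 2 -> 1, Mallory: 5 -> 6. State: Dave=2, Heidi=1, Mallory=6
Event 2 (Dave +1): Dave: 2 -> 3. State: Dave=3, Heidi=1, Mallory=6
Event 3 (Heidi +3): Heidi: 1 -> 4. State: Dave=3, Heidi=4, Mallory=6
Event 4 (Dave -3): Dave: 3 -> 0. State: Dave=0, Heidi=4, Mallory=6
Event 5 (Heidi -3): Heidi: 4 -> 1. State: Dave=0, Heidi=1, Mallory=6
Event 6 (Dave +2): Dave: 0 -> 2. State: Dave=2, Heidi=1, Mallory=6

Mallory's final count: 6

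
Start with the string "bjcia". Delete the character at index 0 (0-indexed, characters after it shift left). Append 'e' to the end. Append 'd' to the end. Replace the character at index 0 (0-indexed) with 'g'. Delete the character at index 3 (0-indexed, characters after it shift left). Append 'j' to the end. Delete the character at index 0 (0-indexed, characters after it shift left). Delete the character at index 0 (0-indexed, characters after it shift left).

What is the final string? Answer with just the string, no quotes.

Answer: iedj

Derivation:
Applying each edit step by step:
Start: "bjcia"
Op 1 (delete idx 0 = 'b'): "bjcia" -> "jcia"
Op 2 (append 'e'): "jcia" -> "jciae"
Op 3 (append 'd'): "jciae" -> "jciaed"
Op 4 (replace idx 0: 'j' -> 'g'): "jciaed" -> "gciaed"
Op 5 (delete idx 3 = 'a'): "gciaed" -> "gcied"
Op 6 (append 'j'): "gcied" -> "gciedj"
Op 7 (delete idx 0 = 'g'): "gciedj" -> "ciedj"
Op 8 (delete idx 0 = 'c'): "ciedj" -> "iedj"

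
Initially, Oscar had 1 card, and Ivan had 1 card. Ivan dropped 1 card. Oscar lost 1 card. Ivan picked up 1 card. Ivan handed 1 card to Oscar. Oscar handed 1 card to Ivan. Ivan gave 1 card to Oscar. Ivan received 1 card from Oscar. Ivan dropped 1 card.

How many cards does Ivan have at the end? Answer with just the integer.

Tracking counts step by step:
Start: Oscar=1, Ivan=1
Event 1 (Ivan -1): Ivan: 1 -> 0. State: Oscar=1, Ivan=0
Event 2 (Oscar -1): Oscar: 1 -> 0. State: Oscar=0, Ivan=0
Event 3 (Ivan +1): Ivan: 0 -> 1. State: Oscar=0, Ivan=1
Event 4 (Ivan -> Oscar, 1): Ivan: 1 -> 0, Oscar: 0 -> 1. State: Oscar=1, Ivan=0
Event 5 (Oscar -> Ivan, 1): Oscar: 1 -> 0, Ivan: 0 -> 1. State: Oscar=0, Ivan=1
Event 6 (Ivan -> Oscar, 1): Ivan: 1 -> 0, Oscar: 0 -> 1. State: Oscar=1, Ivan=0
Event 7 (Oscar -> Ivan, 1): Oscar: 1 -> 0, Ivan: 0 -> 1. State: Oscar=0, Ivan=1
Event 8 (Ivan -1): Ivan: 1 -> 0. State: Oscar=0, Ivan=0

Ivan's final count: 0

Answer: 0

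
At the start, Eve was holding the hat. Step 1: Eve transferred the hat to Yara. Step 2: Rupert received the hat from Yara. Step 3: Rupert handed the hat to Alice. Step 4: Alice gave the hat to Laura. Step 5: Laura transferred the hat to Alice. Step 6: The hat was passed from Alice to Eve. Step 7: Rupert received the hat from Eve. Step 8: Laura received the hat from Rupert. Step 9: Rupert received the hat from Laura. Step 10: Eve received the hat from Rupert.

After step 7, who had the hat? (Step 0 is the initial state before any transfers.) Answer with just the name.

Answer: Rupert

Derivation:
Tracking the hat holder through step 7:
After step 0 (start): Eve
After step 1: Yara
After step 2: Rupert
After step 3: Alice
After step 4: Laura
After step 5: Alice
After step 6: Eve
After step 7: Rupert

At step 7, the holder is Rupert.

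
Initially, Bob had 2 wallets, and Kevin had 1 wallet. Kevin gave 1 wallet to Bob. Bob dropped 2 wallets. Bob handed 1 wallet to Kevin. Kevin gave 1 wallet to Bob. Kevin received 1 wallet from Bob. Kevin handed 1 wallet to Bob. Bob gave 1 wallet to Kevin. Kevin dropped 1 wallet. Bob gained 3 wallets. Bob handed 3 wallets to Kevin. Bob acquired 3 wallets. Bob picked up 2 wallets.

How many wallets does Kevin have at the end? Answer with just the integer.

Answer: 3

Derivation:
Tracking counts step by step:
Start: Bob=2, Kevin=1
Event 1 (Kevin -> Bob, 1): Kevin: 1 -> 0, Bob: 2 -> 3. State: Bob=3, Kevin=0
Event 2 (Bob -2): Bob: 3 -> 1. State: Bob=1, Kevin=0
Event 3 (Bob -> Kevin, 1): Bob: 1 -> 0, Kevin: 0 -> 1. State: Bob=0, Kevin=1
Event 4 (Kevin -> Bob, 1): Kevin: 1 -> 0, Bob: 0 -> 1. State: Bob=1, Kevin=0
Event 5 (Bob -> Kevin, 1): Bob: 1 -> 0, Kevin: 0 -> 1. State: Bob=0, Kevin=1
Event 6 (Kevin -> Bob, 1): Kevin: 1 -> 0, Bob: 0 -> 1. State: Bob=1, Kevin=0
Event 7 (Bob -> Kevin, 1): Bob: 1 -> 0, Kevin: 0 -> 1. State: Bob=0, Kevin=1
Event 8 (Kevin -1): Kevin: 1 -> 0. State: Bob=0, Kevin=0
Event 9 (Bob +3): Bob: 0 -> 3. State: Bob=3, Kevin=0
Event 10 (Bob -> Kevin, 3): Bob: 3 -> 0, Kevin: 0 -> 3. State: Bob=0, Kevin=3
Event 11 (Bob +3): Bob: 0 -> 3. State: Bob=3, Kevin=3
Event 12 (Bob +2): Bob: 3 -> 5. State: Bob=5, Kevin=3

Kevin's final count: 3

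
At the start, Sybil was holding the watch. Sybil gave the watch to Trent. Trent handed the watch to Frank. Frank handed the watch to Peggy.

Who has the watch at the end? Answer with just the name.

Tracking the watch through each event:
Start: Sybil has the watch.
After event 1: Trent has the watch.
After event 2: Frank has the watch.
After event 3: Peggy has the watch.

Answer: Peggy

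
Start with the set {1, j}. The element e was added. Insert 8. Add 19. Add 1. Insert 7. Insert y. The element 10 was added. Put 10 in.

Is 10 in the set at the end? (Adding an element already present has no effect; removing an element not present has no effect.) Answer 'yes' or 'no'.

Answer: yes

Derivation:
Tracking the set through each operation:
Start: {1, j}
Event 1 (add e): added. Set: {1, e, j}
Event 2 (add 8): added. Set: {1, 8, e, j}
Event 3 (add 19): added. Set: {1, 19, 8, e, j}
Event 4 (add 1): already present, no change. Set: {1, 19, 8, e, j}
Event 5 (add 7): added. Set: {1, 19, 7, 8, e, j}
Event 6 (add y): added. Set: {1, 19, 7, 8, e, j, y}
Event 7 (add 10): added. Set: {1, 10, 19, 7, 8, e, j, y}
Event 8 (add 10): already present, no change. Set: {1, 10, 19, 7, 8, e, j, y}

Final set: {1, 10, 19, 7, 8, e, j, y} (size 8)
10 is in the final set.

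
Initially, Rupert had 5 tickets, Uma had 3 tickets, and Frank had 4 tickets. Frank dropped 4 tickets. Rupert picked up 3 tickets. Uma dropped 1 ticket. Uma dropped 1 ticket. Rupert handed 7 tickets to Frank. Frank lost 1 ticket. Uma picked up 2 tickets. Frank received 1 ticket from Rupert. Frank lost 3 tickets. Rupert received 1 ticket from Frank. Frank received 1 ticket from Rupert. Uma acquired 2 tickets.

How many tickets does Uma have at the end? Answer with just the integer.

Tracking counts step by step:
Start: Rupert=5, Uma=3, Frank=4
Event 1 (Frank -4): Frank: 4 -> 0. State: Rupert=5, Uma=3, Frank=0
Event 2 (Rupert +3): Rupert: 5 -> 8. State: Rupert=8, Uma=3, Frank=0
Event 3 (Uma -1): Uma: 3 -> 2. State: Rupert=8, Uma=2, Frank=0
Event 4 (Uma -1): Uma: 2 -> 1. State: Rupert=8, Uma=1, Frank=0
Event 5 (Rupert -> Frank, 7): Rupert: 8 -> 1, Frank: 0 -> 7. State: Rupert=1, Uma=1, Frank=7
Event 6 (Frank -1): Frank: 7 -> 6. State: Rupert=1, Uma=1, Frank=6
Event 7 (Uma +2): Uma: 1 -> 3. State: Rupert=1, Uma=3, Frank=6
Event 8 (Rupert -> Frank, 1): Rupert: 1 -> 0, Frank: 6 -> 7. State: Rupert=0, Uma=3, Frank=7
Event 9 (Frank -3): Frank: 7 -> 4. State: Rupert=0, Uma=3, Frank=4
Event 10 (Frank -> Rupert, 1): Frank: 4 -> 3, Rupert: 0 -> 1. State: Rupert=1, Uma=3, Frank=3
Event 11 (Rupert -> Frank, 1): Rupert: 1 -> 0, Frank: 3 -> 4. State: Rupert=0, Uma=3, Frank=4
Event 12 (Uma +2): Uma: 3 -> 5. State: Rupert=0, Uma=5, Frank=4

Uma's final count: 5

Answer: 5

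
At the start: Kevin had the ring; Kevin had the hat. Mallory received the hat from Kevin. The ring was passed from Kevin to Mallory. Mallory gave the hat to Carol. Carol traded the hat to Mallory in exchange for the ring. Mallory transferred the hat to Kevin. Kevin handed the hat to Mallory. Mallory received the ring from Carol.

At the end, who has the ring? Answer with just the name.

Answer: Mallory

Derivation:
Tracking all object holders:
Start: ring:Kevin, hat:Kevin
Event 1 (give hat: Kevin -> Mallory). State: ring:Kevin, hat:Mallory
Event 2 (give ring: Kevin -> Mallory). State: ring:Mallory, hat:Mallory
Event 3 (give hat: Mallory -> Carol). State: ring:Mallory, hat:Carol
Event 4 (swap hat<->ring: now hat:Mallory, ring:Carol). State: ring:Carol, hat:Mallory
Event 5 (give hat: Mallory -> Kevin). State: ring:Carol, hat:Kevin
Event 6 (give hat: Kevin -> Mallory). State: ring:Carol, hat:Mallory
Event 7 (give ring: Carol -> Mallory). State: ring:Mallory, hat:Mallory

Final state: ring:Mallory, hat:Mallory
The ring is held by Mallory.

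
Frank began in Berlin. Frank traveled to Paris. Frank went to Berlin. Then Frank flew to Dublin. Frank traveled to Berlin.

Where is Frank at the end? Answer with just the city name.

Answer: Berlin

Derivation:
Tracking Frank's location:
Start: Frank is in Berlin.
After move 1: Berlin -> Paris. Frank is in Paris.
After move 2: Paris -> Berlin. Frank is in Berlin.
After move 3: Berlin -> Dublin. Frank is in Dublin.
After move 4: Dublin -> Berlin. Frank is in Berlin.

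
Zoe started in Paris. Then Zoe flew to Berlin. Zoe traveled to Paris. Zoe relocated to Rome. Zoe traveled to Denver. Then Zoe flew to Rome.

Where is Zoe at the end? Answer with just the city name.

Answer: Rome

Derivation:
Tracking Zoe's location:
Start: Zoe is in Paris.
After move 1: Paris -> Berlin. Zoe is in Berlin.
After move 2: Berlin -> Paris. Zoe is in Paris.
After move 3: Paris -> Rome. Zoe is in Rome.
After move 4: Rome -> Denver. Zoe is in Denver.
After move 5: Denver -> Rome. Zoe is in Rome.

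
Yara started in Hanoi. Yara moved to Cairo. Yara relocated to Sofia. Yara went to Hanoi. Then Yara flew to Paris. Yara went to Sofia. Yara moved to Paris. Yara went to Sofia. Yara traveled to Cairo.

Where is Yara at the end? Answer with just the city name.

Answer: Cairo

Derivation:
Tracking Yara's location:
Start: Yara is in Hanoi.
After move 1: Hanoi -> Cairo. Yara is in Cairo.
After move 2: Cairo -> Sofia. Yara is in Sofia.
After move 3: Sofia -> Hanoi. Yara is in Hanoi.
After move 4: Hanoi -> Paris. Yara is in Paris.
After move 5: Paris -> Sofia. Yara is in Sofia.
After move 6: Sofia -> Paris. Yara is in Paris.
After move 7: Paris -> Sofia. Yara is in Sofia.
After move 8: Sofia -> Cairo. Yara is in Cairo.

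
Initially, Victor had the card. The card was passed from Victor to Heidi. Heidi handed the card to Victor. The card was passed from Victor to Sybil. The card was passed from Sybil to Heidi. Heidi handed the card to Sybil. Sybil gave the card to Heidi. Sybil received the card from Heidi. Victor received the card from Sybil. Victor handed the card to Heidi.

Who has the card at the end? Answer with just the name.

Tracking the card through each event:
Start: Victor has the card.
After event 1: Heidi has the card.
After event 2: Victor has the card.
After event 3: Sybil has the card.
After event 4: Heidi has the card.
After event 5: Sybil has the card.
After event 6: Heidi has the card.
After event 7: Sybil has the card.
After event 8: Victor has the card.
After event 9: Heidi has the card.

Answer: Heidi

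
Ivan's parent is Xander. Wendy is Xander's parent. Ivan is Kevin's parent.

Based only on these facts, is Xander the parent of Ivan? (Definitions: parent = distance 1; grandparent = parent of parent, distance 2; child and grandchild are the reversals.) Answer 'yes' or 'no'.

Answer: yes

Derivation:
Reconstructing the parent chain from the given facts:
  Wendy -> Xander -> Ivan -> Kevin
(each arrow means 'parent of the next')
Positions in the chain (0 = top):
  position of Wendy: 0
  position of Xander: 1
  position of Ivan: 2
  position of Kevin: 3

Xander is at position 1, Ivan is at position 2; signed distance (j - i) = 1.
'parent' requires j - i = 1. Actual distance is 1, so the relation HOLDS.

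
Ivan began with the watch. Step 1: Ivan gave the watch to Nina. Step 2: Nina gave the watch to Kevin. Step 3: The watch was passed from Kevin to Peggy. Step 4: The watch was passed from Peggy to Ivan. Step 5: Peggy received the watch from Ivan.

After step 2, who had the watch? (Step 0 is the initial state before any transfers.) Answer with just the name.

Tracking the watch holder through step 2:
After step 0 (start): Ivan
After step 1: Nina
After step 2: Kevin

At step 2, the holder is Kevin.

Answer: Kevin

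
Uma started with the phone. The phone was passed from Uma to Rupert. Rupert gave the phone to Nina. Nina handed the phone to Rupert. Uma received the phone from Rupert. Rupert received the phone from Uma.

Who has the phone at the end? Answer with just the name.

Tracking the phone through each event:
Start: Uma has the phone.
After event 1: Rupert has the phone.
After event 2: Nina has the phone.
After event 3: Rupert has the phone.
After event 4: Uma has the phone.
After event 5: Rupert has the phone.

Answer: Rupert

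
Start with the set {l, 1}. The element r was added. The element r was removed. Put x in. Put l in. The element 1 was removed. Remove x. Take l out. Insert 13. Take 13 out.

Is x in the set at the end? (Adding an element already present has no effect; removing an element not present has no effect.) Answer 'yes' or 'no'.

Answer: no

Derivation:
Tracking the set through each operation:
Start: {1, l}
Event 1 (add r): added. Set: {1, l, r}
Event 2 (remove r): removed. Set: {1, l}
Event 3 (add x): added. Set: {1, l, x}
Event 4 (add l): already present, no change. Set: {1, l, x}
Event 5 (remove 1): removed. Set: {l, x}
Event 6 (remove x): removed. Set: {l}
Event 7 (remove l): removed. Set: {}
Event 8 (add 13): added. Set: {13}
Event 9 (remove 13): removed. Set: {}

Final set: {} (size 0)
x is NOT in the final set.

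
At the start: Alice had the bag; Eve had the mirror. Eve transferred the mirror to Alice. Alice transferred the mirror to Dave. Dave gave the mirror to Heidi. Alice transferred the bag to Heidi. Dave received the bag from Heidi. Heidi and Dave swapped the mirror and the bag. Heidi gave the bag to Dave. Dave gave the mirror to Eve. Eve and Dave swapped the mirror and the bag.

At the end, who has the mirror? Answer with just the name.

Answer: Dave

Derivation:
Tracking all object holders:
Start: bag:Alice, mirror:Eve
Event 1 (give mirror: Eve -> Alice). State: bag:Alice, mirror:Alice
Event 2 (give mirror: Alice -> Dave). State: bag:Alice, mirror:Dave
Event 3 (give mirror: Dave -> Heidi). State: bag:Alice, mirror:Heidi
Event 4 (give bag: Alice -> Heidi). State: bag:Heidi, mirror:Heidi
Event 5 (give bag: Heidi -> Dave). State: bag:Dave, mirror:Heidi
Event 6 (swap mirror<->bag: now mirror:Dave, bag:Heidi). State: bag:Heidi, mirror:Dave
Event 7 (give bag: Heidi -> Dave). State: bag:Dave, mirror:Dave
Event 8 (give mirror: Dave -> Eve). State: bag:Dave, mirror:Eve
Event 9 (swap mirror<->bag: now mirror:Dave, bag:Eve). State: bag:Eve, mirror:Dave

Final state: bag:Eve, mirror:Dave
The mirror is held by Dave.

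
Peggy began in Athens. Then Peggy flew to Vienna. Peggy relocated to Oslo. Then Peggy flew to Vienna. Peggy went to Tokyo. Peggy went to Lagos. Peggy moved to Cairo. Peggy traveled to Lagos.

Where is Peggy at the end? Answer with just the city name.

Answer: Lagos

Derivation:
Tracking Peggy's location:
Start: Peggy is in Athens.
After move 1: Athens -> Vienna. Peggy is in Vienna.
After move 2: Vienna -> Oslo. Peggy is in Oslo.
After move 3: Oslo -> Vienna. Peggy is in Vienna.
After move 4: Vienna -> Tokyo. Peggy is in Tokyo.
After move 5: Tokyo -> Lagos. Peggy is in Lagos.
After move 6: Lagos -> Cairo. Peggy is in Cairo.
After move 7: Cairo -> Lagos. Peggy is in Lagos.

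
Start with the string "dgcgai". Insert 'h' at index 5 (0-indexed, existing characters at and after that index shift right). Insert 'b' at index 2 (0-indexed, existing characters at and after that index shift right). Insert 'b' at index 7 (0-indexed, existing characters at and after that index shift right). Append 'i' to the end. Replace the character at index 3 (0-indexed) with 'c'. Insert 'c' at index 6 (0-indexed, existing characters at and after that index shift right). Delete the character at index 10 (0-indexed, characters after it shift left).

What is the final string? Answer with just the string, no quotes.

Answer: dgbcgachbi

Derivation:
Applying each edit step by step:
Start: "dgcgai"
Op 1 (insert 'h' at idx 5): "dgcgai" -> "dgcgahi"
Op 2 (insert 'b' at idx 2): "dgcgahi" -> "dgbcgahi"
Op 3 (insert 'b' at idx 7): "dgbcgahi" -> "dgbcgahbi"
Op 4 (append 'i'): "dgbcgahbi" -> "dgbcgahbii"
Op 5 (replace idx 3: 'c' -> 'c'): "dgbcgahbii" -> "dgbcgahbii"
Op 6 (insert 'c' at idx 6): "dgbcgahbii" -> "dgbcgachbii"
Op 7 (delete idx 10 = 'i'): "dgbcgachbii" -> "dgbcgachbi"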